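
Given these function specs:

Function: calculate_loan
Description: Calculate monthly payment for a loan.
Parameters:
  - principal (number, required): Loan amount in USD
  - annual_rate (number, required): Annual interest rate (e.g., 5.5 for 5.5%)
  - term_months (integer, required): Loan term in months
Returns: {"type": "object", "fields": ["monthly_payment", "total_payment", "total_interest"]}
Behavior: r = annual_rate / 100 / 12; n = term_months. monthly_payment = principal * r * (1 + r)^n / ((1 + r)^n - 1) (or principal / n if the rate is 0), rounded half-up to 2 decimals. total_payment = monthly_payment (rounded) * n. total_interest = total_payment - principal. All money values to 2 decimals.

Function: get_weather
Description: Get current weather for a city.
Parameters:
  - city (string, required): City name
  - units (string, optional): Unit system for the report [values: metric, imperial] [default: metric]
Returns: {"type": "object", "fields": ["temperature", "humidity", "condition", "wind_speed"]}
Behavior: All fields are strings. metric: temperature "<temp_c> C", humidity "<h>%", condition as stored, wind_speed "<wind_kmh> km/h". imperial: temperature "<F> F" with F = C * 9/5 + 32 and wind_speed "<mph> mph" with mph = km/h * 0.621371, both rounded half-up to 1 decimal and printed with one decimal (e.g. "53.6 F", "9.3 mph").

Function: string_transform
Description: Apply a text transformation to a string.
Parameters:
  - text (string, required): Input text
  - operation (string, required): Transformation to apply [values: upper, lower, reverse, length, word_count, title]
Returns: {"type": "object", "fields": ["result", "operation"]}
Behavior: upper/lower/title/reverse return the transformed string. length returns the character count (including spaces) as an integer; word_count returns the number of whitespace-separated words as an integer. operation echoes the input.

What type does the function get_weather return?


The get_weather spec declares Returns: {"type": "object", "fields": ["temperature", "humidity", "condition", "wind_speed"]}
Type:
object


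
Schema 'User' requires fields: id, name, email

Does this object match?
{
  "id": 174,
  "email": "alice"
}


Checking required fields...
Missing: name
Invalid - missing required field 'name'


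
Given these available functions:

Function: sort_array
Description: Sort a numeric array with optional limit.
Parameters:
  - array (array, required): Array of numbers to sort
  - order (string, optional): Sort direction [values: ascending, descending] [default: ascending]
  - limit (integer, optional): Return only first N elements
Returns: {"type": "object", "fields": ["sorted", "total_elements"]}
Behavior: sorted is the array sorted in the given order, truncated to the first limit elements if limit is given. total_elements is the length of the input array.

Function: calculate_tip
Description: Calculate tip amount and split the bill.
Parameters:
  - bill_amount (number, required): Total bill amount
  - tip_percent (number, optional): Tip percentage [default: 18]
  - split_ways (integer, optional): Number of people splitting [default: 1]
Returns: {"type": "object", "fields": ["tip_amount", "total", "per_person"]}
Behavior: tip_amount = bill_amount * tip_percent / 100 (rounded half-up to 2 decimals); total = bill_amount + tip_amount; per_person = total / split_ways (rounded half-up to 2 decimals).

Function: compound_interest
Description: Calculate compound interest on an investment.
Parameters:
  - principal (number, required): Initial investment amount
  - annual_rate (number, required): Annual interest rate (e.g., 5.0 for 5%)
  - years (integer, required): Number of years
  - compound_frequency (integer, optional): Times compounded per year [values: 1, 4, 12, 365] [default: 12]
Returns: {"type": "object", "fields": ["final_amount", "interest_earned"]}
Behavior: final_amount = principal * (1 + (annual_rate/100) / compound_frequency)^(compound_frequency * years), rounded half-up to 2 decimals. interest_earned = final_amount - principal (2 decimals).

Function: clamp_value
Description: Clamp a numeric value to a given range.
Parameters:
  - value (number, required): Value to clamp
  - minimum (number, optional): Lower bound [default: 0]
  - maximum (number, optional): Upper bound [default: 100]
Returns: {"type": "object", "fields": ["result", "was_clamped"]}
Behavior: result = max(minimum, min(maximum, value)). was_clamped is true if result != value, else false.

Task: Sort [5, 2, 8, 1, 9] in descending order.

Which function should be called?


The task needs a function whose description is: Sort a numeric array with optional limit.
sort_array


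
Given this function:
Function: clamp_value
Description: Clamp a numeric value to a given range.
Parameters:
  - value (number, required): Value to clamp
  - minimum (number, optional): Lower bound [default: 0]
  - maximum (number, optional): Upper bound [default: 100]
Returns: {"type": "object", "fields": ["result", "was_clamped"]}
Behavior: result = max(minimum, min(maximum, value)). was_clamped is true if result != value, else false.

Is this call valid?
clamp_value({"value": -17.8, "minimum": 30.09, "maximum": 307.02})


Checking all required parameters present and types match... All valid.
Valid


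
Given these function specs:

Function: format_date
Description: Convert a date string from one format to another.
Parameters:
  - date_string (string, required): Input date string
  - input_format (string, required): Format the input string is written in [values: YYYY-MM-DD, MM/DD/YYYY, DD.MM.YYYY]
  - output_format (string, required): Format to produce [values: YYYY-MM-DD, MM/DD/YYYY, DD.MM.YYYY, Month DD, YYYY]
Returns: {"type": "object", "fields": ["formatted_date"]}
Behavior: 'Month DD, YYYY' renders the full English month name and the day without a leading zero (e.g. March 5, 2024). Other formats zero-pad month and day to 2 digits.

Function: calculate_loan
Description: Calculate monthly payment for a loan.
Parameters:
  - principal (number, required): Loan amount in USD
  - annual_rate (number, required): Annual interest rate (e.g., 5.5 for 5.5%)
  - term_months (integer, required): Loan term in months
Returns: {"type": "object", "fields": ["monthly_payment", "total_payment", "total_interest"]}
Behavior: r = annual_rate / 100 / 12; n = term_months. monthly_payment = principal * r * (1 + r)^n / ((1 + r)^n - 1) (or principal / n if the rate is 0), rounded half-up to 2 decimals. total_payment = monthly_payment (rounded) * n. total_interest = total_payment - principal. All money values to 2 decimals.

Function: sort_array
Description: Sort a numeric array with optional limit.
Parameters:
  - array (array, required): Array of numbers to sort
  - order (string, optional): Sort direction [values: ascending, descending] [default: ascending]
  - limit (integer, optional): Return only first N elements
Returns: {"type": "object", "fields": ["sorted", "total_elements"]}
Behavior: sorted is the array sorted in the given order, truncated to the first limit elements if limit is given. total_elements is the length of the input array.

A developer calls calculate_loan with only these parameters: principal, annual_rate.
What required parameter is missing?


Required parameters: principal, annual_rate, term_months
Provided: principal, annual_rate
Missing: term_months
term_months


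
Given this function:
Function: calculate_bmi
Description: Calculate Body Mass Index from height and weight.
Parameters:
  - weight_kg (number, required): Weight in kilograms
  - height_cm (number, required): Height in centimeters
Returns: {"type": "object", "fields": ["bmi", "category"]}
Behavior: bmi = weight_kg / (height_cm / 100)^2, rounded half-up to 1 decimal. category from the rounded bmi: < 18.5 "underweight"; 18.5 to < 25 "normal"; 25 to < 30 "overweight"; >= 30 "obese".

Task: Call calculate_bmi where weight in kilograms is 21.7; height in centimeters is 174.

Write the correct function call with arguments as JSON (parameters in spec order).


Mapping each described value to its parameter name:
  'Weight in kilograms' -> weight_kg = 21.7
  'Height in centimeters' -> height_cm = 174
calculate_bmi({"weight_kg": 21.7, "height_cm": 174})


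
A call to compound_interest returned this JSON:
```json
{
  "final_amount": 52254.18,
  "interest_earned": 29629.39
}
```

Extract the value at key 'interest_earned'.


29629.39


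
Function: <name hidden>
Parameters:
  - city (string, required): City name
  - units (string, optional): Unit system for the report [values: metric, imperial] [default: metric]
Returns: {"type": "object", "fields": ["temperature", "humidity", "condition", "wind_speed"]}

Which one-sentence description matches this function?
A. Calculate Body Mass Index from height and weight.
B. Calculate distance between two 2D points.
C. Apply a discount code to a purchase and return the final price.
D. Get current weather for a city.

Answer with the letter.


Parameters city, units and return ["temperature", "humidity", "condition", "wind_speed"] fit: Get current weather for a city.
D


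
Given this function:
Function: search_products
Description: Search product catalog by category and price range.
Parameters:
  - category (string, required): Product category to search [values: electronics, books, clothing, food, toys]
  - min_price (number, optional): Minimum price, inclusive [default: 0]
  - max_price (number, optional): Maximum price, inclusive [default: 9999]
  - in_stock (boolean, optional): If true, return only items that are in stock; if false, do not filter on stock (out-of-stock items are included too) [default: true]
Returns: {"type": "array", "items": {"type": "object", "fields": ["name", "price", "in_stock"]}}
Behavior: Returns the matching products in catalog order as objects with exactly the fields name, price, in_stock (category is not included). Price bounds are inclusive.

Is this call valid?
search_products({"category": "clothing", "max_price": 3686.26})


Checking all required parameters present and types match... All valid.
Valid


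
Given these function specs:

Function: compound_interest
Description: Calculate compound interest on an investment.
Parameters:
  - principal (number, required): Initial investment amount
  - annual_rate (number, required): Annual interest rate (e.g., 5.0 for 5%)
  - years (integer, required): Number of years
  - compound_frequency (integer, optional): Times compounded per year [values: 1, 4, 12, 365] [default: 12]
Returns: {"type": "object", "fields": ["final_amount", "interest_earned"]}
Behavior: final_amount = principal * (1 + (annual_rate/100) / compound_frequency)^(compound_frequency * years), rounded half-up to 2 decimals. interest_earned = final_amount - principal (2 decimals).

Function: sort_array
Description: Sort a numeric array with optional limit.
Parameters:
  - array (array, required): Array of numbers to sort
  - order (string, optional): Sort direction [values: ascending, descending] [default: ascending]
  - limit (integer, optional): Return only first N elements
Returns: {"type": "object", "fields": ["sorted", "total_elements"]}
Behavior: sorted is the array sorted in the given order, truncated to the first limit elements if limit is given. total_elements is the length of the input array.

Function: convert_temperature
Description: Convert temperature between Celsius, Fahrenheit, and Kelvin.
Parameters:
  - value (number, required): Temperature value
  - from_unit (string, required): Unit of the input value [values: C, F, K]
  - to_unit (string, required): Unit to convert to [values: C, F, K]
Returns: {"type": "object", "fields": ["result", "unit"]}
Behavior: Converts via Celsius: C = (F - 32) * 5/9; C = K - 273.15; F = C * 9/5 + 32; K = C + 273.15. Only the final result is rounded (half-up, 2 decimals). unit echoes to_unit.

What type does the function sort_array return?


The sort_array spec declares Returns: {"type": "object", "fields": ["sorted", "total_elements"]}
Type:
object


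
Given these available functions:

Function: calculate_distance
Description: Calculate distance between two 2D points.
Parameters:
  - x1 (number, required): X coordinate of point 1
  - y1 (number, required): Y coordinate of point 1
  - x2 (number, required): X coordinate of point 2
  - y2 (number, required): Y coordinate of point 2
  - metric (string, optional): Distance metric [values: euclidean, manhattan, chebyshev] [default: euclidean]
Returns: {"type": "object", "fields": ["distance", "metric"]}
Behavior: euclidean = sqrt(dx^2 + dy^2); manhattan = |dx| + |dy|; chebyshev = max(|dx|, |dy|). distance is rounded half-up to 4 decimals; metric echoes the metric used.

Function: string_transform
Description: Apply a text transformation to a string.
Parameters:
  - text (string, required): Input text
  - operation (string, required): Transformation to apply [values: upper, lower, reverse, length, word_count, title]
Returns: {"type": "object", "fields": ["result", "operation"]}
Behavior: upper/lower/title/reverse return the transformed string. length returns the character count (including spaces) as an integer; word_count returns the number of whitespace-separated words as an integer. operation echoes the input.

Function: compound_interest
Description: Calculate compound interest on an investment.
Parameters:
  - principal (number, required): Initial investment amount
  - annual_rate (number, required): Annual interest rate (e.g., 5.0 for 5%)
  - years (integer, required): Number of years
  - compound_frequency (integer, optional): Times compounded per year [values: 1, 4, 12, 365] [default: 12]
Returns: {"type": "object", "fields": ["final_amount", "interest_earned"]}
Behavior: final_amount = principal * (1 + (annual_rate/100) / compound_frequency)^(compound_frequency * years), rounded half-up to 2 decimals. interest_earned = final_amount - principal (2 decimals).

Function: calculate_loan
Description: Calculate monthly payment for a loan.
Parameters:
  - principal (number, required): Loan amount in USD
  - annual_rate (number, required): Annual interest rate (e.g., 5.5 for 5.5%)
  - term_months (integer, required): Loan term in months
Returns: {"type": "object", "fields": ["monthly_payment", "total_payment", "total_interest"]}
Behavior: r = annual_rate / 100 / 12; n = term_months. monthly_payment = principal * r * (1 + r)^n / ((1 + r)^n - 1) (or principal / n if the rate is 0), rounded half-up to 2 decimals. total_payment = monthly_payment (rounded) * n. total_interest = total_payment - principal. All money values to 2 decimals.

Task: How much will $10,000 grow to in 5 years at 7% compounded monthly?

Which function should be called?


The task needs a function whose description is: Calculate compound interest on an investment.
compound_interest


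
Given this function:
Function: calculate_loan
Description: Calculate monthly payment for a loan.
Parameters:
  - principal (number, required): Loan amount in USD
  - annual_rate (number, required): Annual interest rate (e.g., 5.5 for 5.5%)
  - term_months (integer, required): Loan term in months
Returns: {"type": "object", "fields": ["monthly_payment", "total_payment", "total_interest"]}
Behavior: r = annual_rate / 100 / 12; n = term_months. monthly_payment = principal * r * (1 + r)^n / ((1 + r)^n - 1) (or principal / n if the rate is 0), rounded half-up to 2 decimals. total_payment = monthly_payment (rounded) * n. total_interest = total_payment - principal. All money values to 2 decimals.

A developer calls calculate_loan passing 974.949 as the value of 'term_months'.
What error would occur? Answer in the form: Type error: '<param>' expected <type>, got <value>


Spec: 'term_months' is declared as integer; 974.949 is a non-integer number.
Type error: 'term_months' expected integer, got 974.949


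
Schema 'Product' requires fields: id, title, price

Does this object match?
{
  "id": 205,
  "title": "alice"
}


Checking required fields...
Missing: price
Invalid - missing required field 'price'


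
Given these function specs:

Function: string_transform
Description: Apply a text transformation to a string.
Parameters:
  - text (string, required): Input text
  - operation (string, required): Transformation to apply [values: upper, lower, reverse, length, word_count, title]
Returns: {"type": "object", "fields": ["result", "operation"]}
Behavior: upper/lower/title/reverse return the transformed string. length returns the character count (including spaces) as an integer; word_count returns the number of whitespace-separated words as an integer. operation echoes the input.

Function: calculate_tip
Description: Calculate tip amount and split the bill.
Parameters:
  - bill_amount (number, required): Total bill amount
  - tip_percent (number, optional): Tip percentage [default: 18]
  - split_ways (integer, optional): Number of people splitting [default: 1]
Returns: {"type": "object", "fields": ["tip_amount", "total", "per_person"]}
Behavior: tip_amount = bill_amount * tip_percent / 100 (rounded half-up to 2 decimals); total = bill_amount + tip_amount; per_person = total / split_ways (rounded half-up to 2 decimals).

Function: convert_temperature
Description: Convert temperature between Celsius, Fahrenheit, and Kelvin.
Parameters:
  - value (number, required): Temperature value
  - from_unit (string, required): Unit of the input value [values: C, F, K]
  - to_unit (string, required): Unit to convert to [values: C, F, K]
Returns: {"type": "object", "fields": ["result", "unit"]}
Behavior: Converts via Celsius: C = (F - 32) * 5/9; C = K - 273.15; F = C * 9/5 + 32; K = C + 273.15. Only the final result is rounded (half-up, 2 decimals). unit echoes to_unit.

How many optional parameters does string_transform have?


Parameters of string_transform: text (required), operation (required)
Optional count:
0


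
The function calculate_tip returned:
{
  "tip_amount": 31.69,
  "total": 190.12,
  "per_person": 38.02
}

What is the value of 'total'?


190.12


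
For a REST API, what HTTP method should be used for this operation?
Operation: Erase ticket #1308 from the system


GET = read, POST = create, PUT = update/replace, DELETE = remove
This operation is a removal.
DELETE


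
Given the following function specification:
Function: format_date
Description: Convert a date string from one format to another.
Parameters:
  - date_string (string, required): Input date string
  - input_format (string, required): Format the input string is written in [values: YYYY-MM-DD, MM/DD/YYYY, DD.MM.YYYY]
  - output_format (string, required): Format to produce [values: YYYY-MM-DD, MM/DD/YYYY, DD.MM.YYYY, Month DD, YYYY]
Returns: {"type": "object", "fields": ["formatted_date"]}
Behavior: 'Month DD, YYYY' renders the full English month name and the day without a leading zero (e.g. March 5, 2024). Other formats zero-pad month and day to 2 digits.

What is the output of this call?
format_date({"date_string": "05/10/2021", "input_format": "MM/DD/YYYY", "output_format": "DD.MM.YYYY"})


Parse '05/10/2021' as MM/DD/YYYY: year=2021, month=5, day=10
Render as DD.MM.YYYY: 10.05.2021
Output:
{"formatted_date": "10.05.2021"}


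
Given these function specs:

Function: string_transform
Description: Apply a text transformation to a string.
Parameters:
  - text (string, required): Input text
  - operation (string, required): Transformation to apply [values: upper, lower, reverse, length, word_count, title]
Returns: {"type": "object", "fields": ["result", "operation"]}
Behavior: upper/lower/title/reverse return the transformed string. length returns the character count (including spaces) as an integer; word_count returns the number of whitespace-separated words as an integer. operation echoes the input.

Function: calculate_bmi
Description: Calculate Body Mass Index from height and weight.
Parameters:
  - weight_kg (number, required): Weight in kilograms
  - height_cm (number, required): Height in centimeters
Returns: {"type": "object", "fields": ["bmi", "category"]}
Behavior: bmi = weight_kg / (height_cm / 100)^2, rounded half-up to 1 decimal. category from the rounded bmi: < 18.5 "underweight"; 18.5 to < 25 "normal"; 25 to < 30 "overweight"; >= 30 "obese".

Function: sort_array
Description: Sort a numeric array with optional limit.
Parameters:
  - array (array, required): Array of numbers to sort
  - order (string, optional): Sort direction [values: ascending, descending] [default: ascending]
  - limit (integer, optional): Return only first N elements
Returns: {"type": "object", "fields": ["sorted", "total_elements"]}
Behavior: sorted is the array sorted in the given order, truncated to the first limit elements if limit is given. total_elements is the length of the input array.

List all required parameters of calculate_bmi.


Parameters of calculate_bmi and their required/optional flag:
  weight_kg: required
  height_cm: required
height_cm, weight_kg


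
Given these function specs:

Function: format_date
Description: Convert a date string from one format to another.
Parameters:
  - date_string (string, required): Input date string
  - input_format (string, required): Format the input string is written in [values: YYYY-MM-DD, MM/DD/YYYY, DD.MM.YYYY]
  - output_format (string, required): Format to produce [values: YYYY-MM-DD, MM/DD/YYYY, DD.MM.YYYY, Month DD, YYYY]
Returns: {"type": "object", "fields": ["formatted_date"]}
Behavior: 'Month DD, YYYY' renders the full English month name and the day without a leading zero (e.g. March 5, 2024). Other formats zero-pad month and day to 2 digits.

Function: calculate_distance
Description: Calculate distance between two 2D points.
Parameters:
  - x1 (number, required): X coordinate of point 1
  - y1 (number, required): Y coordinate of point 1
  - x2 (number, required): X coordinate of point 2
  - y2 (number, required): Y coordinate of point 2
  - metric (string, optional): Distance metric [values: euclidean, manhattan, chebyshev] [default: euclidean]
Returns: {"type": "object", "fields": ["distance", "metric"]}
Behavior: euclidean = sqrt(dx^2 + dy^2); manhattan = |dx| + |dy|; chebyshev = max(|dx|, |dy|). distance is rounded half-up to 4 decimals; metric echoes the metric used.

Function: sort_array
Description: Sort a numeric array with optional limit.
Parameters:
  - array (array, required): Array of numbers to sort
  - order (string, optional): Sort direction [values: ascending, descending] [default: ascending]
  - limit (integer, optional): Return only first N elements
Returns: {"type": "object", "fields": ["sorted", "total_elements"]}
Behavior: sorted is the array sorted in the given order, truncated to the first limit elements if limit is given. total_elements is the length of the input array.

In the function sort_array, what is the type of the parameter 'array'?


The sort_array spec declares:
  - array (array, required): Array of numbers to sort
Type:
array


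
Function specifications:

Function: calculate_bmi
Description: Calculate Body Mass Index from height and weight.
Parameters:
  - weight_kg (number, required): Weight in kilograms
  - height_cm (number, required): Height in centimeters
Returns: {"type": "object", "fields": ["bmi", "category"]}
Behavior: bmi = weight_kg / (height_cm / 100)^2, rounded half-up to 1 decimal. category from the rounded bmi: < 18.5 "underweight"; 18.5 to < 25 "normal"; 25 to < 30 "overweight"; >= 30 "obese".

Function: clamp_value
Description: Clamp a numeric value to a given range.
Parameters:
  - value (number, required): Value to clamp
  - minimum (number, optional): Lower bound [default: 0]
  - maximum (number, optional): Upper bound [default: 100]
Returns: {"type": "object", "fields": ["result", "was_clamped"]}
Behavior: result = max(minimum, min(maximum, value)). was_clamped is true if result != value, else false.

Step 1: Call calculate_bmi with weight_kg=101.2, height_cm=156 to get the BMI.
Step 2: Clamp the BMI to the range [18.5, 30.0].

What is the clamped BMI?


Step 1: calculate_bmi(weight_kg=101.2, height_cm=156)
  height_m = 156 / 100 = 1.56
  bmi = 101.2 / 1.56^2 = 101.2 / 2.4336 = 41.584484 -> 41.6
  41.6 >= 30 -> obese
  -> bmi = 41.6
Step 2: clamp_value(value=41.6, minimum=18.5, maximum=30.0)
  result = max(18.5, min(30.0, 41.6)) = max(18.5, 30.0) = 30.0
  was_clamped = (30.0 != 41.6) = true
  -> result = 30.0
30.0


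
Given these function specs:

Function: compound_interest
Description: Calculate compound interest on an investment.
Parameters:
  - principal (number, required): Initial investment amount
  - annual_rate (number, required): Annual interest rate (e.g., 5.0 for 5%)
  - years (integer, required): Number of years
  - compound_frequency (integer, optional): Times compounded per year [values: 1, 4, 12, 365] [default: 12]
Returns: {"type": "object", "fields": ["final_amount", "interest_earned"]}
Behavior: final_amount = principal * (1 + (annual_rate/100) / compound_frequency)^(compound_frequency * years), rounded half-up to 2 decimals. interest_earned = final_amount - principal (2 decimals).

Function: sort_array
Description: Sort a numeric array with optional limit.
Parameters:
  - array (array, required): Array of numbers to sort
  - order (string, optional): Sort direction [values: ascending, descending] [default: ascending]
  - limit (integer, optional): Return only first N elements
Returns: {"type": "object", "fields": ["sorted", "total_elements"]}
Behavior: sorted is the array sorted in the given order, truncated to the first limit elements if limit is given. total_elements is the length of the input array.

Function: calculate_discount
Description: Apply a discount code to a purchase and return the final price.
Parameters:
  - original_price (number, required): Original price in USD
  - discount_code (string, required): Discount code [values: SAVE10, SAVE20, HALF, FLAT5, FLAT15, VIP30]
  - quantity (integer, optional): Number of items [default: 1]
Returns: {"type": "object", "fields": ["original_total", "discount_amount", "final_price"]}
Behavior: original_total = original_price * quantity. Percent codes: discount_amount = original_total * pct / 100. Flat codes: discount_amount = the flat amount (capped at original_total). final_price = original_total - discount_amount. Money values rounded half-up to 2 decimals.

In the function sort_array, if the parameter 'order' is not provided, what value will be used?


The sort_array spec declares:
  - order (string, optional): Sort direction [values: ascending, descending] [default: ascending]
Default:
ascending


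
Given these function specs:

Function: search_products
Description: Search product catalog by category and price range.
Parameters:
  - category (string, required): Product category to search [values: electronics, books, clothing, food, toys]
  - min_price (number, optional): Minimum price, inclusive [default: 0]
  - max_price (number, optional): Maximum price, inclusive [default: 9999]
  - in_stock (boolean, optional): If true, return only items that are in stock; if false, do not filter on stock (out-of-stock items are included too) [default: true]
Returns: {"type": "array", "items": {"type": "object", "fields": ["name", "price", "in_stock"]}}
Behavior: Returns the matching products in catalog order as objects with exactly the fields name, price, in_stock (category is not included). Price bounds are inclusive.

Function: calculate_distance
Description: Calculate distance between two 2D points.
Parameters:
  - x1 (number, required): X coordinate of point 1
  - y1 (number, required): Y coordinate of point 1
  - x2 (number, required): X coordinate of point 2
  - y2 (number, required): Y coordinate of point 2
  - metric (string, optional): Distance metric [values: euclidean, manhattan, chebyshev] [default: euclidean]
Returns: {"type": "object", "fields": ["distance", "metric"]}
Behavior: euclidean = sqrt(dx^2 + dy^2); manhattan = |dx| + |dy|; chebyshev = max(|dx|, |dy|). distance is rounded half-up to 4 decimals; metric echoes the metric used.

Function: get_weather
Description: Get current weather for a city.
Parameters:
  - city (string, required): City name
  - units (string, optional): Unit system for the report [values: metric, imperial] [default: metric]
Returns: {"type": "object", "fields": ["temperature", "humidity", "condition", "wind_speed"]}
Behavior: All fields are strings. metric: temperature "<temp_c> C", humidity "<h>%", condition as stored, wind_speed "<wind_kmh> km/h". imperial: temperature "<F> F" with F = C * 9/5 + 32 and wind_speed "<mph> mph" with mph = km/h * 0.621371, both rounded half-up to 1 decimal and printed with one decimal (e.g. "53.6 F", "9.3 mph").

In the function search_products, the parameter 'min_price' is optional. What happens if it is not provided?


The search_products spec declares:
  - min_price (number, optional): Minimum price, inclusive [default: 0]
It defaults to 0


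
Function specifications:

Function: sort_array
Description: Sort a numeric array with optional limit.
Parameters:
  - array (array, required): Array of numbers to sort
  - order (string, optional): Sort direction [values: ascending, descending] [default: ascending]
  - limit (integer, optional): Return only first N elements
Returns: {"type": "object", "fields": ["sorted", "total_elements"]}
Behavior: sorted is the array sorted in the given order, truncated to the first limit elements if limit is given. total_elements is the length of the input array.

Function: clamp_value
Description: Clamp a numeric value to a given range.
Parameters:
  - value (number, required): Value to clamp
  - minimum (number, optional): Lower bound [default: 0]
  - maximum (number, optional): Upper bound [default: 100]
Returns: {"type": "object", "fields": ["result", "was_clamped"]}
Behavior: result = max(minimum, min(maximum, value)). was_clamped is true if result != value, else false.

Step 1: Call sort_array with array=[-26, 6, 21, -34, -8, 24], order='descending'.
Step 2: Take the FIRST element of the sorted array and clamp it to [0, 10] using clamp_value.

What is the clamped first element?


Step 1: sort_array(order=descending)
  sorted: [24, 21, 6, -8, -26, -34]
  -> first element = 24
Step 2: clamp_value(value=24, minimum=0, maximum=10)
  result = max(0, min(10, 24)) = max(0, 10) = 10
  was_clamped = (10 != 24) = true
  -> result = 10
10


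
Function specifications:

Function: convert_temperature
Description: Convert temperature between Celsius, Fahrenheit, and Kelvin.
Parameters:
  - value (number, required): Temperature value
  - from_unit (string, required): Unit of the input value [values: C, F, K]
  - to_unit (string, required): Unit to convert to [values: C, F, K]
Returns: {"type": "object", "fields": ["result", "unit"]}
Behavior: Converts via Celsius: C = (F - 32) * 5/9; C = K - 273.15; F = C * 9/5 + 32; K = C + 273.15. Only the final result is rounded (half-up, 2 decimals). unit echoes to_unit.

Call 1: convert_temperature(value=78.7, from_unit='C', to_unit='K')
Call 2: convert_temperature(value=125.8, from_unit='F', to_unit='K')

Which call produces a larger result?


Call 1:
  Input already in C: 78.7
  To K: 78.7 + 273.15 = 351.85
  Round to 2 decimals: 351.85
  -> 351.85 K
Call 2:
  To C: (125.8 - 32) * 5/9 = 52.111111
  To K: 52.111111 + 273.15 = 325.261111
  Round to 2 decimals: 325.26
  -> 325.26 K
Call 1 (351.85 K)


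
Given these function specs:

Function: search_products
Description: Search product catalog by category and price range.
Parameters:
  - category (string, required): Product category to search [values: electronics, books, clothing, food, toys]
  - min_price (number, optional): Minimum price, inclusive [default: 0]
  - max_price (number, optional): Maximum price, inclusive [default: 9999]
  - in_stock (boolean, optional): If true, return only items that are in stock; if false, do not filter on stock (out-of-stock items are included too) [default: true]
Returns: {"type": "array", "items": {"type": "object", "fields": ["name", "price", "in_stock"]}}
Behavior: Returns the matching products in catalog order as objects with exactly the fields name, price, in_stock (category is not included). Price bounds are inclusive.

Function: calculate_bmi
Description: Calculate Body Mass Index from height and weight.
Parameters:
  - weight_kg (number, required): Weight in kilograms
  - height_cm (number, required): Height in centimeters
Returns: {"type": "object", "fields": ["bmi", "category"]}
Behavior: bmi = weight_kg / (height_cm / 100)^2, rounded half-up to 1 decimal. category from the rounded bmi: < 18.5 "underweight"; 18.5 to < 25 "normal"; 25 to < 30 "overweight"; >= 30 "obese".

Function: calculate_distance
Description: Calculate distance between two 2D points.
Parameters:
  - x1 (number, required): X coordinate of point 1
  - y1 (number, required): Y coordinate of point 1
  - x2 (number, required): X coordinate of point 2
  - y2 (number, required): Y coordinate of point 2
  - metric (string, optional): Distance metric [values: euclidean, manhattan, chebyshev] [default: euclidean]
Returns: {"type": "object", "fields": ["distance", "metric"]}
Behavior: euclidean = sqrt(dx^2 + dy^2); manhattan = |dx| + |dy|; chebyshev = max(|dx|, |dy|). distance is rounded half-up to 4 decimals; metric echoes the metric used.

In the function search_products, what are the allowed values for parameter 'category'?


The search_products spec declares:
  - category (string, required): Product category to search [values: electronics, books, clothing, food, toys]
Allowed values:
electronics, books, clothing, food, toys


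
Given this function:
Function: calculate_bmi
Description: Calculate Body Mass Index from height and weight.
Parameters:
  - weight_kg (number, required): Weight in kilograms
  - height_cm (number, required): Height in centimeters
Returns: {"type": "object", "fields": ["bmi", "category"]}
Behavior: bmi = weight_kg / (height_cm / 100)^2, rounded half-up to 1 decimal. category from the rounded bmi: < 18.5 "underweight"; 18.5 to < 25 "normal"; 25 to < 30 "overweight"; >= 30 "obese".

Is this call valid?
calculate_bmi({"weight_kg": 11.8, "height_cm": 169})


Checking all required parameters present and types match... All valid.
Valid


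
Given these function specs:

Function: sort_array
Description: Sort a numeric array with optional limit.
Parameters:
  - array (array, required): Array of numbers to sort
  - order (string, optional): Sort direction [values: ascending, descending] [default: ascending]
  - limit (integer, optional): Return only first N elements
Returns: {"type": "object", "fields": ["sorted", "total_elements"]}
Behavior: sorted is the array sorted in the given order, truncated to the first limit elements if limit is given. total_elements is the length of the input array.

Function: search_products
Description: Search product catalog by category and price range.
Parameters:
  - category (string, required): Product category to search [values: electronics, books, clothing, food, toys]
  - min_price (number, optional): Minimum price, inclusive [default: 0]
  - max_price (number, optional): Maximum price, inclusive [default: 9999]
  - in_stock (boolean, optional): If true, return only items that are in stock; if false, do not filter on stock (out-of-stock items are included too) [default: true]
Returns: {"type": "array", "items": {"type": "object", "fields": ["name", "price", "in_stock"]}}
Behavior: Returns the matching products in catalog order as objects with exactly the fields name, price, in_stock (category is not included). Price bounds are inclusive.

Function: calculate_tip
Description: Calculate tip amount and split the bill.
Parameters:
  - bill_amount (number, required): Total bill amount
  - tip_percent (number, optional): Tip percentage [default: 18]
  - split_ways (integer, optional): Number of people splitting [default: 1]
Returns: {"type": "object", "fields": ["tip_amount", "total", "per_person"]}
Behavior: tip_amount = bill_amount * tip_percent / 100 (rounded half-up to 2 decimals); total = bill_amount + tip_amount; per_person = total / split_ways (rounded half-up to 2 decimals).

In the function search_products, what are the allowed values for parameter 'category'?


The search_products spec declares:
  - category (string, required): Product category to search [values: electronics, books, clothing, food, toys]
Allowed values:
electronics, books, clothing, food, toys


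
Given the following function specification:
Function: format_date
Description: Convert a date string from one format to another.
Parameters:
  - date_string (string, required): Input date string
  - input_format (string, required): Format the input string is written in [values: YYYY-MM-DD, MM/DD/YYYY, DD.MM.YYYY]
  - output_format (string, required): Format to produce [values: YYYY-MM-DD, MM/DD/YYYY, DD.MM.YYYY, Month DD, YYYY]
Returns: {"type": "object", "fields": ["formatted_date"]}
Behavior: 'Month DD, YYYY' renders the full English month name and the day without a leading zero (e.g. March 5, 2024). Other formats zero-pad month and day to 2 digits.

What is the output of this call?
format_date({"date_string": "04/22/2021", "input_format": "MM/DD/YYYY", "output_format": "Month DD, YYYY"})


Parse '04/22/2021' as MM/DD/YYYY: year=2021, month=4, day=22
Month 4 = April
Render as Month DD, YYYY: April 22, 2021
Output:
{"formatted_date": "April 22, 2021"}


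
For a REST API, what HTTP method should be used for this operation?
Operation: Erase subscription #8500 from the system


GET = read, POST = create, PUT = update/replace, DELETE = remove
This operation is a removal.
DELETE


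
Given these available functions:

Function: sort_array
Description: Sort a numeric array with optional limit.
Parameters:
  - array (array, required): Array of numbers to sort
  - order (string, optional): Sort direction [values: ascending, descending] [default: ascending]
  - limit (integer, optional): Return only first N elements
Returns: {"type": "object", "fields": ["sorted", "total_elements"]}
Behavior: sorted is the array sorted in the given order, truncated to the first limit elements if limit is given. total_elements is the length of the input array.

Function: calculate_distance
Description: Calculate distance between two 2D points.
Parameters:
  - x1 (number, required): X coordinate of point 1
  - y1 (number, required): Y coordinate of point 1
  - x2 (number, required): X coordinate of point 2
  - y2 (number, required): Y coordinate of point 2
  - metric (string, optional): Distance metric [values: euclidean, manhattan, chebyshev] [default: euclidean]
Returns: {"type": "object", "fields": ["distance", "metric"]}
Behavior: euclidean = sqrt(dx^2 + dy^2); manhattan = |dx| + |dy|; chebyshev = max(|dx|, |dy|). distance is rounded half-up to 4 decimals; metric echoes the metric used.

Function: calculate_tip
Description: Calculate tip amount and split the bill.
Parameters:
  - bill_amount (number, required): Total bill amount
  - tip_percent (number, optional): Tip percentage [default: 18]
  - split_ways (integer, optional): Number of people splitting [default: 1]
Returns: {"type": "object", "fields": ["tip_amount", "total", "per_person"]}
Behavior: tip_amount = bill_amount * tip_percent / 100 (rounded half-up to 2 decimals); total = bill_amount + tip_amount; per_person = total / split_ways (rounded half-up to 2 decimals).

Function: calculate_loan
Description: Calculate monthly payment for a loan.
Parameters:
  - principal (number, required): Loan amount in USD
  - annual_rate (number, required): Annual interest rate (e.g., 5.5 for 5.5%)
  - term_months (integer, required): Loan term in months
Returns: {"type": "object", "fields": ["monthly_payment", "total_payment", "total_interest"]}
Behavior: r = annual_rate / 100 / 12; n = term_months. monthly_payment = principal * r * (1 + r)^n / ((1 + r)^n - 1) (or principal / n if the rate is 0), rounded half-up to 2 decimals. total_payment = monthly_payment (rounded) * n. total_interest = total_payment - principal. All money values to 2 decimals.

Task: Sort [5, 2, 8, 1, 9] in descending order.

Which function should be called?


The task needs a function whose description is: Sort a numeric array with optional limit.
sort_array


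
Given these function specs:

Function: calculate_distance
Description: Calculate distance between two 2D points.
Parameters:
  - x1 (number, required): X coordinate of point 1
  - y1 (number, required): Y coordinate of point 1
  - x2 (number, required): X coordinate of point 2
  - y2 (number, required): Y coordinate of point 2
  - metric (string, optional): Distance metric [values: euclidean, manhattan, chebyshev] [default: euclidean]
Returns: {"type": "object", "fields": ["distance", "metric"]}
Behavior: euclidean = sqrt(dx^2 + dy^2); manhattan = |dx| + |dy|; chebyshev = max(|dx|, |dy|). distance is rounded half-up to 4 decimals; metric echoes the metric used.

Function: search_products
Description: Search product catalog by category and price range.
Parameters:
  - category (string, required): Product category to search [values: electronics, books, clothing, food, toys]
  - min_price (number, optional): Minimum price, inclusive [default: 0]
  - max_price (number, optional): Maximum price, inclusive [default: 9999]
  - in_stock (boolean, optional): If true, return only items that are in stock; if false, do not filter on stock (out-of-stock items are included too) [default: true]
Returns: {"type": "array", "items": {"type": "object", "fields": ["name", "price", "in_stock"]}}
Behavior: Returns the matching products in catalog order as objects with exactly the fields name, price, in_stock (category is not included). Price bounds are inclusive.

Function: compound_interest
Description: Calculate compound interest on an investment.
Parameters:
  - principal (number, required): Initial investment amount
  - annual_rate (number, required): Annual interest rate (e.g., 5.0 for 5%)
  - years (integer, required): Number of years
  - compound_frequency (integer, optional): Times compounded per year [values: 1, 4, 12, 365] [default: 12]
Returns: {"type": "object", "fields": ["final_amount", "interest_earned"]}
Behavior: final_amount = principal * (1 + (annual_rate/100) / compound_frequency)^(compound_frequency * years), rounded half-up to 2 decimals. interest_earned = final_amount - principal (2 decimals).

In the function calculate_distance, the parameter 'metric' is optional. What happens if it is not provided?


The calculate_distance spec declares:
  - metric (string, optional): Distance metric [values: euclidean, manhattan, chebyshev] [default: euclidean]
It defaults to euclidean
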